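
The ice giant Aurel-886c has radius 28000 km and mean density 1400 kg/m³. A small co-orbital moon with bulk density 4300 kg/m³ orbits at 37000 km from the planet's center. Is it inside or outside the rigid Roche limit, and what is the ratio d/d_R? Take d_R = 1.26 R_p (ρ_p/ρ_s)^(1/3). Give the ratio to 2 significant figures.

outside; d/d_R ≈ 1.5

d_R = 1.26 × (28000 km) × (1400/4300)^(1/3) = 24270 km
d/d_R = (37000) / (24270) = 1.5
Since d/d_R > 1, the body is outside the Roche limit.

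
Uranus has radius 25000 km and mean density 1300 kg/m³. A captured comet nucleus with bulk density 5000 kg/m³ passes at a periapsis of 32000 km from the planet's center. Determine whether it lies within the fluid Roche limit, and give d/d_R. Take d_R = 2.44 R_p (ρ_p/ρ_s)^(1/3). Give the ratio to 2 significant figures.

d_R = 2.44 × (25000 km) × (1300/5000)^(1/3) = 38930 km
d/d_R = (32000) / (38930) = 0.82
Since d/d_R < 1, the body is inside the Roche limit.

inside; d/d_R ≈ 0.82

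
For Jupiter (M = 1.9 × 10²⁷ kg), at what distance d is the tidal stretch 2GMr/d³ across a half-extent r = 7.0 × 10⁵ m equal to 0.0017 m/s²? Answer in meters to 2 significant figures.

2GMr/d³ = a_tidal  ⇒  d = (2GMr / a_tidal)^(1/3)
d = (2 × 6.674×10⁻¹¹ × (1.9 × 10²⁷) × (7.0 × 10⁵) / (0.0017))^(1/3)
  = 4.7 × 10⁸ m

4.7 × 10⁸ m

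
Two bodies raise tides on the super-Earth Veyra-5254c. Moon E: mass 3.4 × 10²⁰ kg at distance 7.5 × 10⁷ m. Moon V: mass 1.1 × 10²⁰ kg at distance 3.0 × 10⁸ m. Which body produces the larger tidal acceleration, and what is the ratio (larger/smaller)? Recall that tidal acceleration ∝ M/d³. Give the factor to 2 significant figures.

Moon E, by a factor of ≈ 200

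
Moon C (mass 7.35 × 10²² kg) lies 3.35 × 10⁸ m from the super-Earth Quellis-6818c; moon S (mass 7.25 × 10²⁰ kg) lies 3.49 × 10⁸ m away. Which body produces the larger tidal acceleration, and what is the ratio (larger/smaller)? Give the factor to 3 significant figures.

Moon C, by a factor of ≈ 115

Tidal stretch scales as M/d³; compute that for each body.
Moon C: (7.35 × 10²²) / (3.35 × 10⁸)³ = 1.955 × 10⁻³
Moon S: (7.25 × 10²⁰) / (3.49 × 10⁸)³ = 1.706 × 10⁻⁵
Ratio (larger/smaller) = 115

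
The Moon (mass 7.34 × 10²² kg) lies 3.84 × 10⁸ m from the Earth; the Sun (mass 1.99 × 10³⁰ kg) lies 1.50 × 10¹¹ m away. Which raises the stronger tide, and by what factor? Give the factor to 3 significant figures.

Tidal stretch scales as M/d³; compute that for each body.
The Moon: (7.34 × 10²²) / (3.84 × 10⁸)³ = 1.296 × 10⁻³
The Sun: (1.99 × 10³⁰) / (1.50 × 10¹¹)³ = 5.896 × 10⁻⁴
Ratio (larger/smaller) = 2.20

The Moon, by a factor of ≈ 2.20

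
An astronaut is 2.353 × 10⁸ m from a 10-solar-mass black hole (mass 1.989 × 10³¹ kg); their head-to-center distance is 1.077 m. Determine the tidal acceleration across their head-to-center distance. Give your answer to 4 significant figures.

2.195 × 10⁻⁴ m/s²

Δa = 2GMr/d³
   = 2 × (6.674 × 10⁻¹¹) × (1.989 × 10³¹) × (1.077) / (2.353 × 10⁸)³
   = 2.195 × 10⁻⁴ m/s²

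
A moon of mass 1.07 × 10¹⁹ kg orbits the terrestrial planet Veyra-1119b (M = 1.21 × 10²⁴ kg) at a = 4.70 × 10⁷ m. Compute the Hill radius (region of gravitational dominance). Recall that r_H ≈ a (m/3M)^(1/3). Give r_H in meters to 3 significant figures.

6.74 × 10⁵ m

r_H ≈ a (m/3M)^(1/3)
    = (4.70 × 10⁷) × (1.07 × 10¹⁹ / (3 × 1.21 × 10²⁴))^(1/3)
    = 6.74 × 10⁵ m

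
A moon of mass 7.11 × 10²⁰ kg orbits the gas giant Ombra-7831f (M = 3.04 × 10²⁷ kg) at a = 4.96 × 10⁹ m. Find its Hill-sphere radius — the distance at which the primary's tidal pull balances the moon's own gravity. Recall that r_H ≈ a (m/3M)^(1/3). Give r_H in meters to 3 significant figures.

2.12 × 10⁷ m

r_H ≈ a (m/3M)^(1/3)
    = (4.96 × 10⁹) × (7.11 × 10²⁰ / (3 × 3.04 × 10²⁷))^(1/3)
    = 2.12 × 10⁷ m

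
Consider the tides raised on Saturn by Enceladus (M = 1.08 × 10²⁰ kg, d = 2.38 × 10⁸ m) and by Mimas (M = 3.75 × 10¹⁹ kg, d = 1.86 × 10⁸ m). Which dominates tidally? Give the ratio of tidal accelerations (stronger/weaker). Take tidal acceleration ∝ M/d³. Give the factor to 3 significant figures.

Tidal stretch scales as M/d³; compute that for each body.
Enceladus: (1.08 × 10²⁰) / (2.38 × 10⁸)³ = 8.011 × 10⁻⁶
Mimas: (3.75 × 10¹⁹) / (1.86 × 10⁸)³ = 5.828 × 10⁻⁶
Ratio (larger/smaller) = 1.37

Enceladus, by a factor of ≈ 1.37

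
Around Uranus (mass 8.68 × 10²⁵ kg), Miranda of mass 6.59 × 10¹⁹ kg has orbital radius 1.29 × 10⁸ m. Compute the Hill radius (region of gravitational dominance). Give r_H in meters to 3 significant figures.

8.16 × 10⁵ m

r_H ≈ a (m/3M)^(1/3)
    = (1.29 × 10⁸) × (6.59 × 10¹⁹ / (3 × 8.68 × 10²⁵))^(1/3)
    = 8.16 × 10⁵ m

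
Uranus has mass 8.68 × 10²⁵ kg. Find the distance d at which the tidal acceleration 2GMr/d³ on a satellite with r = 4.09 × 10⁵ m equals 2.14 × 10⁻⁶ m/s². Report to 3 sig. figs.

1.30 × 10⁹ m

2GMr/d³ = a_tidal  ⇒  d = (2GMr / a_tidal)^(1/3)
d = (2 × 6.674×10⁻¹¹ × (8.68 × 10²⁵) × (4.09 × 10⁵) / (2.14 × 10⁻⁶))^(1/3)
  = 1.30 × 10⁹ m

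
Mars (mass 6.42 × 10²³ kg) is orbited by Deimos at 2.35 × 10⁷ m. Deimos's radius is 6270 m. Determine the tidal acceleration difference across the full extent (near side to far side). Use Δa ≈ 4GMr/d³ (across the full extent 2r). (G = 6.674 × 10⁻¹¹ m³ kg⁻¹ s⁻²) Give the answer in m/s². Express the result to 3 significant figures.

8.28 × 10⁻⁵ m/s²

Differencing GM/(d−r)² and GM/(d+r)² to first order in r/d gives 4GMr/d³.
Δa = 4GMr/d³
   = 4 × (6.674 × 10⁻¹¹) × (6.42 × 10²³) × (6270) / (2.35 × 10⁷)³
   = 8.28 × 10⁻⁵ m/s²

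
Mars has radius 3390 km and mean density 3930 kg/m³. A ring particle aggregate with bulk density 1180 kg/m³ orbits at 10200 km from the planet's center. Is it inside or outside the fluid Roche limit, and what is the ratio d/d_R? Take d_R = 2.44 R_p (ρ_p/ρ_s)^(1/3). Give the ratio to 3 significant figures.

inside; d/d_R ≈ 0.826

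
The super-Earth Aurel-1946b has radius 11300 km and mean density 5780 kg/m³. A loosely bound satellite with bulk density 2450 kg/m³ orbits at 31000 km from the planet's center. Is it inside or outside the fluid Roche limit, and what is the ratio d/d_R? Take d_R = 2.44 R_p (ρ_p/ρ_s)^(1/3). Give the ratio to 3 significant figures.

d_R = 2.44 × (11300 km) × (5780/2450)^(1/3) = 36700 km
d/d_R = (31000) / (36700) = 0.845
Since d/d_R < 1, the body is inside the Roche limit.

inside; d/d_R ≈ 0.845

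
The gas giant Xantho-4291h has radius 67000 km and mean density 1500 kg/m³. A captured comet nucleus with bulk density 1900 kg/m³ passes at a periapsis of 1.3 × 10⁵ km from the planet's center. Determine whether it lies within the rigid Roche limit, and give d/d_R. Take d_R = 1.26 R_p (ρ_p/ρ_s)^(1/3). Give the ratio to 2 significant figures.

outside; d/d_R ≈ 1.7

d_R = 1.26 × (67000 km) × (1500/1900)^(1/3) = 78020 km
d/d_R = (1.3 × 10⁵) / (78020) = 1.7
Since d/d_R > 1, the body is outside the Roche limit.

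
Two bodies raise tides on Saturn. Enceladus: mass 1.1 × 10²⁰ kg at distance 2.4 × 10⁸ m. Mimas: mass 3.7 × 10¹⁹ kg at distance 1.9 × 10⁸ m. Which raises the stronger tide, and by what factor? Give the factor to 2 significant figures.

Tidal acceleration ∝ M/d³, so compare M/d³ for each.
Enceladus: (1.1 × 10²⁰) / (2.4 × 10⁸)³ = 7.957 × 10⁻⁶
Mimas: (3.7 × 10¹⁹) / (1.9 × 10⁸)³ = 5.394 × 10⁻⁶
Ratio (larger/smaller) = 1.5

Enceladus, by a factor of ≈ 1.5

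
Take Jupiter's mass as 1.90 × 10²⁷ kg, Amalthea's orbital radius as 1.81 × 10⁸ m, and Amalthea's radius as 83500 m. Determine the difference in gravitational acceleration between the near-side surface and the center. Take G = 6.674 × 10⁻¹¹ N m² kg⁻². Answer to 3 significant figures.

3.57 × 10⁻³ m/s²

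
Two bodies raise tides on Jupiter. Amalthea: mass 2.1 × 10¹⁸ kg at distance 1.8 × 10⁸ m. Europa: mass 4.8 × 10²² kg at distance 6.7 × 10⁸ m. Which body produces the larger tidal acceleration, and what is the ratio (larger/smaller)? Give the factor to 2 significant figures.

Europa, by a factor of ≈ 440

Compare M/d³ for the two perturbers:
Amalthea: (2.1 × 10¹⁸) / (1.8 × 10⁸)³ = 3.601 × 10⁻⁷
Europa: (4.8 × 10²²) / (6.7 × 10⁸)³ = 1.596 × 10⁻⁴
Ratio (larger/smaller) = 440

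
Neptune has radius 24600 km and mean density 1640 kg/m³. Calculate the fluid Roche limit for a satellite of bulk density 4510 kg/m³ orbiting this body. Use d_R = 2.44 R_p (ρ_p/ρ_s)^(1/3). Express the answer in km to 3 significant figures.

d_R = 2.44 × 24600 km × (1640/4510)^(1/3)
    = 42800 km

42800 km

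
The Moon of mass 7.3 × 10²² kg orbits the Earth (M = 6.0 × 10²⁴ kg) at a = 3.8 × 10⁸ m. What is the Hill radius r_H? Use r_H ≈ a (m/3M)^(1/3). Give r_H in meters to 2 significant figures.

r_H ≈ a (m/3M)^(1/3)
    = (3.8 × 10⁸) × (7.3 × 10²² / (3 × 6.0 × 10²⁴))^(1/3)
    = 6.1 × 10⁷ m

6.1 × 10⁷ m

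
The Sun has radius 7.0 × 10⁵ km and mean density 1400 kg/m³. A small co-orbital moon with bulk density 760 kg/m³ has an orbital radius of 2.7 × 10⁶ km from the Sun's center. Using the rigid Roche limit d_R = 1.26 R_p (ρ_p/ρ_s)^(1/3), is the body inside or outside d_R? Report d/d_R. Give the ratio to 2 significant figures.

outside; d/d_R ≈ 2.5

d_R = 1.26 × (7.0 × 10⁵ km) × (1400/760)^(1/3) = 1.081 × 10⁶ km
d/d_R = (2.7 × 10⁶) / (1.081 × 10⁶) = 2.5
Since d/d_R > 1, the body is outside the Roche limit.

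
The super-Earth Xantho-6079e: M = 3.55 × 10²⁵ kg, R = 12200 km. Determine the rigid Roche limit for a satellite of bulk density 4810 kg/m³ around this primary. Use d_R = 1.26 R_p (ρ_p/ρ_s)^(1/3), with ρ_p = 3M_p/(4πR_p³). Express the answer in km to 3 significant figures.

15200 km

ρ_p = 3M_p/(4πR_p³) = 3 × (3.55 × 10²⁵) / (4π × (1.22 × 10⁷ m)³) = 4670 kg/m³
d_R = 1.26 × 12200 km × (4670/4810)^(1/3)
    = 15200 km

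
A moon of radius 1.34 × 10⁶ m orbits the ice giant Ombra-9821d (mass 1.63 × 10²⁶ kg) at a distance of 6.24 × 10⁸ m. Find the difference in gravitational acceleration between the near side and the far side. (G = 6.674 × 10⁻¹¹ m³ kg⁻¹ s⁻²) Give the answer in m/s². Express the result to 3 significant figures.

Δg = 4GMr/d³
   = 4 × (6.674 × 10⁻¹¹) × (1.63 × 10²⁶) × (1.34 × 10⁶) / (6.24 × 10⁸)³
   = 2.40 × 10⁻⁴ m/s²

2.40 × 10⁻⁴ m/s²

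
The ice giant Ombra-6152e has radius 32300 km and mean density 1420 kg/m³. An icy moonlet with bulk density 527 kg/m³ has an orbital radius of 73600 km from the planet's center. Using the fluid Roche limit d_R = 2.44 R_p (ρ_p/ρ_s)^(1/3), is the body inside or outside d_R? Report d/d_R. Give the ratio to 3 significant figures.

inside; d/d_R ≈ 0.671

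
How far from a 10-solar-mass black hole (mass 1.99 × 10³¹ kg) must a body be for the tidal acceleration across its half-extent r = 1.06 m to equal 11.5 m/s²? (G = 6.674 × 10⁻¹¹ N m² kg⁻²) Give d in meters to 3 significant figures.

6.26 × 10⁶ m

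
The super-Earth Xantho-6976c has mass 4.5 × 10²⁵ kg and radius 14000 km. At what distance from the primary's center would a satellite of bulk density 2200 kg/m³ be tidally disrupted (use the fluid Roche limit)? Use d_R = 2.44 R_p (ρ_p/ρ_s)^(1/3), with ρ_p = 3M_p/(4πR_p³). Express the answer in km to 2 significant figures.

ρ_p = 3M_p/(4πR_p³) = 3 × (4.5 × 10²⁵) / (4π × (1.4 × 10⁷ m)³) = 3900 kg/m³
d_R = 2.44 × 14000 km × (3900/2200)^(1/3)
    = 41000 km

41000 km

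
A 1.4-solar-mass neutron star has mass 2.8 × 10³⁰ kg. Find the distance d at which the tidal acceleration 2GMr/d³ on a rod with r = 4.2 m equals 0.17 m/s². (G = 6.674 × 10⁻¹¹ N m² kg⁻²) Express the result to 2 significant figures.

2.1 × 10⁷ m

2GMr/d³ = a_tidal  ⇒  d = (2GMr / a_tidal)^(1/3)
d = (2 × 6.674×10⁻¹¹ × (2.8 × 10³⁰) × (4.2) / (0.17))^(1/3)
  = 2.1 × 10⁷ m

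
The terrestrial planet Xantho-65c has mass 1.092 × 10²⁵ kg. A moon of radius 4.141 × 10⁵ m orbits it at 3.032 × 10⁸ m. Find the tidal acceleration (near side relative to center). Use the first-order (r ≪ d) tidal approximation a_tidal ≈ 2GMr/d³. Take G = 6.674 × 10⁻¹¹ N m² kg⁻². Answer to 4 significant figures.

2.165 × 10⁻⁵ m/s²

Δa = 2GMr/d³
   = 2 × (6.674 × 10⁻¹¹) × (1.092 × 10²⁵) × (4.141 × 10⁵) / (3.032 × 10⁸)³
   = 2.165 × 10⁻⁵ m/s²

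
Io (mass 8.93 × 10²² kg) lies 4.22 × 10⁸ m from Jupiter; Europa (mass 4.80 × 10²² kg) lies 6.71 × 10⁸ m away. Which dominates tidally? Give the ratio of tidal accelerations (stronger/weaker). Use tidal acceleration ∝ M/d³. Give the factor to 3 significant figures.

Io, by a factor of ≈ 7.48

Tidal stretch scales as M/d³; compute that for each body.
Io: (8.93 × 10²²) / (4.22 × 10⁸)³ = 1.188 × 10⁻³
Europa: (4.80 × 10²²) / (6.71 × 10⁸)³ = 1.589 × 10⁻⁴
Ratio (larger/smaller) = 7.48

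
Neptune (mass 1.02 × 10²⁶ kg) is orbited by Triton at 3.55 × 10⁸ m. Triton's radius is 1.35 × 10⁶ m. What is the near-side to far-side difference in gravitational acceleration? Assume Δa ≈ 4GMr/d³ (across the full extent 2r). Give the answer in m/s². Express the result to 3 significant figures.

8.22 × 10⁻⁴ m/s²

The field gradient is 2GM/d³; across the full diameter 2r the difference is 4GMr/d³.
Δg = 4GMr/d³
   = 4 × (6.674 × 10⁻¹¹) × (1.02 × 10²⁶) × (1.35 × 10⁶) / (3.55 × 10⁸)³
   = 8.22 × 10⁻⁴ m/s²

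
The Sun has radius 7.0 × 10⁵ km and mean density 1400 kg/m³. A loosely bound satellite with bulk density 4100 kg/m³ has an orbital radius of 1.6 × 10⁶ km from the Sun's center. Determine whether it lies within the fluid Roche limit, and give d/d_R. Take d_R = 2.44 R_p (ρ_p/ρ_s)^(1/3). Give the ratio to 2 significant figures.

outside; d/d_R ≈ 1.3

d_R = 2.44 × (7.0 × 10⁵ km) × (1400/4100)^(1/3) = 1.194 × 10⁶ km
d/d_R = (1.6 × 10⁶) / (1.194 × 10⁶) = 1.3
Since d/d_R > 1, the body is outside the Roche limit.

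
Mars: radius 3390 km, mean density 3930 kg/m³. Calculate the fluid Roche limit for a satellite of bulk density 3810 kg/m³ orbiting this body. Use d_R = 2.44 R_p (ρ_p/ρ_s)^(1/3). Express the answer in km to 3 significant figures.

8360 km

d_R = 2.44 × 3390 km × (3930/3810)^(1/3)
    = 8360 km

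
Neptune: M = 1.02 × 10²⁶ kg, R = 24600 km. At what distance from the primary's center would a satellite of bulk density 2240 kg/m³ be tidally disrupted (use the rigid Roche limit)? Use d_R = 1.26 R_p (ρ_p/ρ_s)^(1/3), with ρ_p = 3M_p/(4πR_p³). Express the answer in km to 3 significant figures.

ρ_p = 3M_p/(4πR_p³) = 3 × (1.02 × 10²⁶) / (4π × (2.46 × 10⁷ m)³) = 1640 kg/m³
d_R = 1.26 × 24600 km × (1640/2240)^(1/3)
    = 27900 km

27900 km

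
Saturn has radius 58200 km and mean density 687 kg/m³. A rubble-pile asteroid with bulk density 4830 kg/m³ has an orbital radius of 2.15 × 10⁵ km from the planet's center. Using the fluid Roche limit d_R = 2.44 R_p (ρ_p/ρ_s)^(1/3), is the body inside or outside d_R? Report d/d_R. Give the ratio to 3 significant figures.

d_R = 2.44 × (58200 km) × (687/4830)^(1/3) = 74130 km
d/d_R = (2.15 × 10⁵) / (74130) = 2.90
Since d/d_R > 1, the body is outside the Roche limit.

outside; d/d_R ≈ 2.90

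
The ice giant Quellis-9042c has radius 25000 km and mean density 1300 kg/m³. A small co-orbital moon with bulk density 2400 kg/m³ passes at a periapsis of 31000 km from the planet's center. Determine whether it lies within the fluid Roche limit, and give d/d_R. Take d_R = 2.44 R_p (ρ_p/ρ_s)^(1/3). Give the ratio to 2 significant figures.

inside; d/d_R ≈ 0.62

d_R = 2.44 × (25000 km) × (1300/2400)^(1/3) = 49720 km
d/d_R = (31000) / (49720) = 0.62
Since d/d_R < 1, the body is inside the Roche limit.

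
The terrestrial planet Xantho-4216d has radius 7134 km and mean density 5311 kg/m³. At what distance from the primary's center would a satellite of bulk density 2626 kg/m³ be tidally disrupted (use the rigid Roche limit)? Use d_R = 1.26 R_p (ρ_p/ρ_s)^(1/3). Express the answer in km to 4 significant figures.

11370 km

d_R = 1.26 × 7134 km × (5311/2626)^(1/3)
    = 11370 km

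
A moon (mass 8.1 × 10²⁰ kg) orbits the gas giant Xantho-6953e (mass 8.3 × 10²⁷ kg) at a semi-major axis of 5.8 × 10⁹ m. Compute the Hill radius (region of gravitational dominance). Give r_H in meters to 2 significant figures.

1.9 × 10⁷ m

r_H ≈ a (m/3M)^(1/3)
    = (5.8 × 10⁹) × (8.1 × 10²⁰ / (3 × 8.3 × 10²⁷))^(1/3)
    = 1.9 × 10⁷ m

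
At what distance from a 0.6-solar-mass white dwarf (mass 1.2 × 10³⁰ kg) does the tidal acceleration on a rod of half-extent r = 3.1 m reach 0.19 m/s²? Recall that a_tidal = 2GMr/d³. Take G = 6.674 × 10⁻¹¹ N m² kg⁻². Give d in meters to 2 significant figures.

2GMr/d³ = a_tidal  ⇒  d = (2GMr / a_tidal)^(1/3)
d = (2 × 6.674×10⁻¹¹ × (1.2 × 10³⁰) × (3.1) / (0.19))^(1/3)
  = 1.4 × 10⁷ m

1.4 × 10⁷ m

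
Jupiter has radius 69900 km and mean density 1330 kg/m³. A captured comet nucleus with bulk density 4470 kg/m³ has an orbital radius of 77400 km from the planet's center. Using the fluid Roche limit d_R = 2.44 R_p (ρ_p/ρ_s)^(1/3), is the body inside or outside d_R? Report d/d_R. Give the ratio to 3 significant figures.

d_R = 2.44 × (69900 km) × (1330/4470)^(1/3) = 1.139 × 10⁵ km
d/d_R = (77400) / (1.139 × 10⁵) = 0.680
Since d/d_R < 1, the body is inside the Roche limit.

inside; d/d_R ≈ 0.680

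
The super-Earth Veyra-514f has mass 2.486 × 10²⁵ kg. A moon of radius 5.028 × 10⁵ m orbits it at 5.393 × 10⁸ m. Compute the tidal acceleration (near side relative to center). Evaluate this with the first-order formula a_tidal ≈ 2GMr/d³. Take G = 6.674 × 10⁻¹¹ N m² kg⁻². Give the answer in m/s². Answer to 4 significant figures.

1.064 × 10⁻⁵ m/s²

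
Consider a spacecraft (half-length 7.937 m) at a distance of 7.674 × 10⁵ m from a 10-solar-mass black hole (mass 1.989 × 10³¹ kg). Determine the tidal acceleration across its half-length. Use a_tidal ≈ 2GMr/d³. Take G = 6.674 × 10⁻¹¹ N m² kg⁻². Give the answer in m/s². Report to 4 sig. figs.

Δg = 2GMr/d³
   = 2 × (6.674 × 10⁻¹¹) × (1.989 × 10³¹) × (7.937) / (7.674 × 10⁵)³
   = 4.663 × 10⁴ m/s²

4.663 × 10⁴ m/s²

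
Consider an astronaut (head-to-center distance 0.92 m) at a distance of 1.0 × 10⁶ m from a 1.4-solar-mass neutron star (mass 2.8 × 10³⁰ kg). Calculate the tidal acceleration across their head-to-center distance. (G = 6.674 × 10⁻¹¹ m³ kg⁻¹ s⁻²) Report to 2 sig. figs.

Δa = 2GMr/d³
   = 2 × (6.674 × 10⁻¹¹) × (2.8 × 10³⁰) × (0.92) / (1.0 × 10⁶)³
   = 3.4 × 10² m/s²

3.4 × 10² m/s²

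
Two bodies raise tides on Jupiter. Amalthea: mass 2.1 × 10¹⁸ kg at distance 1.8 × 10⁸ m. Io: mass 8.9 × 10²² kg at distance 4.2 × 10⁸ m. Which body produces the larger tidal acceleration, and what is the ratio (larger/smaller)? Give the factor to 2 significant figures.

Io, by a factor of ≈ 3300

Compare M/d³ for the two perturbers:
Amalthea: (2.1 × 10¹⁸) / (1.8 × 10⁸)³ = 3.601 × 10⁻⁷
Io: (8.9 × 10²²) / (4.2 × 10⁸)³ = 1.201 × 10⁻³
Ratio (larger/smaller) = 3300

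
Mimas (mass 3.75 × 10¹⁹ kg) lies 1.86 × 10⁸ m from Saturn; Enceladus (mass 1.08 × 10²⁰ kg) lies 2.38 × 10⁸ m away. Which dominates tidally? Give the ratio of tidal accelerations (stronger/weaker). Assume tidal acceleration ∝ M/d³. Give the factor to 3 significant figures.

Enceladus, by a factor of ≈ 1.37

Tidal stretch scales as M/d³; compute that for each body.
Mimas: (3.75 × 10¹⁹) / (1.86 × 10⁸)³ = 5.828 × 10⁻⁶
Enceladus: (1.08 × 10²⁰) / (2.38 × 10⁸)³ = 8.011 × 10⁻⁶
Ratio (larger/smaller) = 1.37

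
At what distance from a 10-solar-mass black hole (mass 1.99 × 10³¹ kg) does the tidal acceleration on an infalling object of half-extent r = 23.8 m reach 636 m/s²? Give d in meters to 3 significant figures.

2GMr/d³ = a_tidal  ⇒  d = (2GMr / a_tidal)^(1/3)
d = (2 × 6.674×10⁻¹¹ × (1.99 × 10³¹) × (23.8) / (636))^(1/3)
  = 4.63 × 10⁶ m

4.63 × 10⁶ m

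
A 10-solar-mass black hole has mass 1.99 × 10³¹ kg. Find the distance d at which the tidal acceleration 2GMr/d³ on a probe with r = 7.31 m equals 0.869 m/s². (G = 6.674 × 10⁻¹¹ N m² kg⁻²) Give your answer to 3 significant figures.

2GMr/d³ = a_tidal  ⇒  d = (2GMr / a_tidal)^(1/3)
d = (2 × 6.674×10⁻¹¹ × (1.99 × 10³¹) × (7.31) / (0.869))^(1/3)
  = 2.82 × 10⁷ m

2.82 × 10⁷ m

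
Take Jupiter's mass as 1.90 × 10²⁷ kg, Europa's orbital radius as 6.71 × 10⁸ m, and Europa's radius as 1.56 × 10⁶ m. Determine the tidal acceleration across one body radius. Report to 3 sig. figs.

1.31 × 10⁻³ m/s²

a_tidal = 2GMr/d³
        = 2 × (6.674 × 10⁻¹¹) × (1.90 × 10²⁷) × (1.56 × 10⁶) / (6.71 × 10⁸)³
        = 1.31 × 10⁻³ m/s²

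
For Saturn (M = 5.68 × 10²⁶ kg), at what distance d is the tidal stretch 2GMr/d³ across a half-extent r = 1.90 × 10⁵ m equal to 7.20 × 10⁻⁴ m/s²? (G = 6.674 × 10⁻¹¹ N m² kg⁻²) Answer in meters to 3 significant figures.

2GMr/d³ = a_tidal  ⇒  d = (2GMr / a_tidal)^(1/3)
d = (2 × 6.674×10⁻¹¹ × (5.68 × 10²⁶) × (1.90 × 10⁵) / (7.20 × 10⁻⁴))^(1/3)
  = 2.71 × 10⁸ m

2.71 × 10⁸ m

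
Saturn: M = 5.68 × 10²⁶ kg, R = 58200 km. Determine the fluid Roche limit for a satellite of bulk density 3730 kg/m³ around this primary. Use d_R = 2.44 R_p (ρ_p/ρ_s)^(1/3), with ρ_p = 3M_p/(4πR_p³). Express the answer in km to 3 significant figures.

80800 km

ρ_p = 3M_p/(4πR_p³) = 3 × (5.68 × 10²⁶) / (4π × (5.82 × 10⁷ m)³) = 688 kg/m³
d_R = 2.44 × 58200 km × (688/3730)^(1/3)
    = 80800 km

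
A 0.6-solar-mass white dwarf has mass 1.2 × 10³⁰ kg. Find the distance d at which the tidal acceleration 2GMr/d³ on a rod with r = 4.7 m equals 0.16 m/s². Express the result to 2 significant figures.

2GMr/d³ = a_tidal  ⇒  d = (2GMr / a_tidal)^(1/3)
d = (2 × 6.674×10⁻¹¹ × (1.2 × 10³⁰) × (4.7) / (0.16))^(1/3)
  = 1.7 × 10⁷ m

1.7 × 10⁷ m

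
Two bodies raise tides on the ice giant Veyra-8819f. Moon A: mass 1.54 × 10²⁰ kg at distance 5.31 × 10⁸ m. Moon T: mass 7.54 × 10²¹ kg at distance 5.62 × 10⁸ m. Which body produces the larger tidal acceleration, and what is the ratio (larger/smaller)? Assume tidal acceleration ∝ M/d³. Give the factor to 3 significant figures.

Moon T, by a factor of ≈ 41.3

The tide-raising term goes as M/d³ (the gradient of a 1/d² field).
Moon A: (1.54 × 10²⁰) / (5.31 × 10⁸)³ = 1.029 × 10⁻⁶
Moon T: (7.54 × 10²¹) / (5.62 × 10⁸)³ = 4.248 × 10⁻⁵
Ratio (larger/smaller) = 41.3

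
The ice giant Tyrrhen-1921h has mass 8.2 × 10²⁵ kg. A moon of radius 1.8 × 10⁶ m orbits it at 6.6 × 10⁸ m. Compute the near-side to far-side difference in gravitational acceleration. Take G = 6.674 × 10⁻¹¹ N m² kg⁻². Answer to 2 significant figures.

Δa = 4GMr/d³
   = 4 × (6.674 × 10⁻¹¹) × (8.2 × 10²⁵) × (1.8 × 10⁶) / (6.6 × 10⁸)³
   = 1.4 × 10⁻⁴ m/s²

1.4 × 10⁻⁴ m/s²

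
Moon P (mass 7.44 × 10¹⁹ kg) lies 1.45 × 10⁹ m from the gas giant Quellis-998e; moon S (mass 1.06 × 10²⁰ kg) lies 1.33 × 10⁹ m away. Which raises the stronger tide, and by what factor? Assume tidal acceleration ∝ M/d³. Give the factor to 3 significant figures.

Moon S, by a factor of ≈ 1.85

Compare M/d³ for the two perturbers:
Moon P: (7.44 × 10¹⁹) / (1.45 × 10⁹)³ = 2.440 × 10⁻⁸
Moon S: (1.06 × 10²⁰) / (1.33 × 10⁹)³ = 4.506 × 10⁻⁸
Ratio (larger/smaller) = 1.85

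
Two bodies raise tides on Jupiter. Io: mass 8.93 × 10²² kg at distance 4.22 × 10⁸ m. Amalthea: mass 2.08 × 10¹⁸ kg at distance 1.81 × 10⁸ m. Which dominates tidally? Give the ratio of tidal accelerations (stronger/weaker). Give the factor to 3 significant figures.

Compare M/d³ for the two perturbers:
Io: (8.93 × 10²²) / (4.22 × 10⁸)³ = 1.188 × 10⁻³
Amalthea: (2.08 × 10¹⁸) / (1.81 × 10⁸)³ = 3.508 × 10⁻⁷
Ratio (larger/smaller) = 3390

Io, by a factor of ≈ 3390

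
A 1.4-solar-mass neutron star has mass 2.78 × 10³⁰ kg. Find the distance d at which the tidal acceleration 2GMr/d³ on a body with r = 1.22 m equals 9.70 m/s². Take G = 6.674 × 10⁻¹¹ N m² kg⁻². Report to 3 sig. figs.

3.60 × 10⁶ m

2GMr/d³ = a_tidal  ⇒  d = (2GMr / a_tidal)^(1/3)
d = (2 × 6.674×10⁻¹¹ × (2.78 × 10³⁰) × (1.22) / (9.70))^(1/3)
  = 3.60 × 10⁶ m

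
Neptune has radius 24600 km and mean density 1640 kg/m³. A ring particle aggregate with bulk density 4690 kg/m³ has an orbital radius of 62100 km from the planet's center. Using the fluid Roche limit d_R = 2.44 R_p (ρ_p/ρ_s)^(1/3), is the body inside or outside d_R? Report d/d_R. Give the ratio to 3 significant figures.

d_R = 2.44 × (24600 km) × (1640/4690)^(1/3) = 42290 km
d/d_R = (62100) / (42290) = 1.47
Since d/d_R > 1, the body is outside the Roche limit.

outside; d/d_R ≈ 1.47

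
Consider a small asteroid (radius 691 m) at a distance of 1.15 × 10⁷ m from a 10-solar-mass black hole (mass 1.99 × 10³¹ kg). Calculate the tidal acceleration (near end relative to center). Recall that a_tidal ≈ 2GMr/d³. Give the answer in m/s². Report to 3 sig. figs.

a_tidal = 2GMr/d³
        = 2 × (6.674 × 10⁻¹¹) × (1.99 × 10³¹) × (691) / (1.15 × 10⁷)³
        = 1.21 × 10³ m/s²

1.21 × 10³ m/s²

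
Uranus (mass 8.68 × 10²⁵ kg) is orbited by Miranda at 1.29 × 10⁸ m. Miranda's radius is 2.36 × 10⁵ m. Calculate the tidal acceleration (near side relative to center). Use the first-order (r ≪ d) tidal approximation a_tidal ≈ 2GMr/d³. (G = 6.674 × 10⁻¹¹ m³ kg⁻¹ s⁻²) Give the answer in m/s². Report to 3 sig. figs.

The tidal stretch is the gradient of GM/d² times the body's extent r, hence the 1/d³ dependence.
a_tidal = 2GMr/d³
        = 2 × (6.674 × 10⁻¹¹) × (8.68 × 10²⁵) × (2.36 × 10⁵) / (1.29 × 10⁸)³
        = 1.27 × 10⁻³ m/s²

1.27 × 10⁻³ m/s²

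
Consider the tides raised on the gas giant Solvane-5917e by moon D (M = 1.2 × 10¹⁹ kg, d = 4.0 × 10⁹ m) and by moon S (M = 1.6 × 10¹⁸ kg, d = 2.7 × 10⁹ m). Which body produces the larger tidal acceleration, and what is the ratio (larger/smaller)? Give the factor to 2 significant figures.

Moon D, by a factor of ≈ 2.3

Tidal stretch scales as M/d³; compute that for each body.
Moon D: (1.2 × 10¹⁹) / (4.0 × 10⁹)³ = 1.875 × 10⁻¹⁰
Moon S: (1.6 × 10¹⁸) / (2.7 × 10⁹)³ = 8.129 × 10⁻¹¹
Ratio (larger/smaller) = 2.3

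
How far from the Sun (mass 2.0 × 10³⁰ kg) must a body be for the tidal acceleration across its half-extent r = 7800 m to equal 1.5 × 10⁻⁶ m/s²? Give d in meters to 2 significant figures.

2GMr/d³ = a_tidal  ⇒  d = (2GMr / a_tidal)^(1/3)
d = (2 × 6.674×10⁻¹¹ × (2.0 × 10³⁰) × (7800) / (1.5 × 10⁻⁶))^(1/3)
  = 1.1 × 10¹⁰ m

1.1 × 10¹⁰ m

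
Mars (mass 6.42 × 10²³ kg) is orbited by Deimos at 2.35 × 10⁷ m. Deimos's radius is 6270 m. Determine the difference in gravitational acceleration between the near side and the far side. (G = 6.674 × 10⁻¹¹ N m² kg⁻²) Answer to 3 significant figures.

8.28 × 10⁻⁵ m/s²

a_tidal = 4GMr/d³
        = 4 × (6.674 × 10⁻¹¹) × (6.42 × 10²³) × (6270) / (2.35 × 10⁷)³
        = 8.28 × 10⁻⁵ m/s²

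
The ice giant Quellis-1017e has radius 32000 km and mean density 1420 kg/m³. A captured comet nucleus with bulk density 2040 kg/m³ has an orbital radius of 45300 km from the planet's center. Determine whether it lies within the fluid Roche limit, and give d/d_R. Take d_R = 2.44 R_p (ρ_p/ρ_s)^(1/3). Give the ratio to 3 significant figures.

inside; d/d_R ≈ 0.655

d_R = 2.44 × (32000 km) × (1420/2040)^(1/3) = 69200 km
d/d_R = (45300) / (69200) = 0.655
Since d/d_R < 1, the body is inside the Roche limit.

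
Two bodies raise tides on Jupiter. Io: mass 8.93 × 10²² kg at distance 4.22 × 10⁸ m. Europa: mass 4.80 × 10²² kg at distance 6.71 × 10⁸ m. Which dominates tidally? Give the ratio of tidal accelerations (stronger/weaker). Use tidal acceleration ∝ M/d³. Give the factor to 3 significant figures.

Io, by a factor of ≈ 7.48

Tidal stretch scales as M/d³; compute that for each body.
Io: (8.93 × 10²²) / (4.22 × 10⁸)³ = 1.188 × 10⁻³
Europa: (4.80 × 10²²) / (6.71 × 10⁸)³ = 1.589 × 10⁻⁴
Ratio (larger/smaller) = 7.48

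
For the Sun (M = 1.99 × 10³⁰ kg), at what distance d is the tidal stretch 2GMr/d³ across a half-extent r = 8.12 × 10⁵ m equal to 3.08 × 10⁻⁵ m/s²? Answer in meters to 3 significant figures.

1.91 × 10¹⁰ m

2GMr/d³ = a_tidal  ⇒  d = (2GMr / a_tidal)^(1/3)
d = (2 × 6.674×10⁻¹¹ × (1.99 × 10³⁰) × (8.12 × 10⁵) / (3.08 × 10⁻⁵))^(1/3)
  = 1.91 × 10¹⁰ m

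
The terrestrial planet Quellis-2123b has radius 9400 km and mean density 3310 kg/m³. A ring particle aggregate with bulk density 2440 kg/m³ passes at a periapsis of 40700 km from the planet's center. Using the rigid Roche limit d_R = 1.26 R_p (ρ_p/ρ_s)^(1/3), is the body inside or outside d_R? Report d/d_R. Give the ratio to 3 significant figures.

d_R = 1.26 × (9400 km) × (3310/2440)^(1/3) = 13110 km
d/d_R = (40700) / (13110) = 3.10
Since d/d_R > 1, the body is outside the Roche limit.

outside; d/d_R ≈ 3.10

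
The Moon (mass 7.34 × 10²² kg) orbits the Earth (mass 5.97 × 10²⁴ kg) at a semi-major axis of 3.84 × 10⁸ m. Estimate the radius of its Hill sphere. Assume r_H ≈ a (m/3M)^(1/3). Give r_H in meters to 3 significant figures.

6.15 × 10⁷ m

r_H ≈ a (m/3M)^(1/3)
    = (3.84 × 10⁸) × (7.34 × 10²² / (3 × 5.97 × 10²⁴))^(1/3)
    = 6.15 × 10⁷ m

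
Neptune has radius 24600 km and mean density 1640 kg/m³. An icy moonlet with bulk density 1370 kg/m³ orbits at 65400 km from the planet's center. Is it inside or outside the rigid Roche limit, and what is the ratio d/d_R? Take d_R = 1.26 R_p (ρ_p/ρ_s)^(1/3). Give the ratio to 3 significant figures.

outside; d/d_R ≈ 1.99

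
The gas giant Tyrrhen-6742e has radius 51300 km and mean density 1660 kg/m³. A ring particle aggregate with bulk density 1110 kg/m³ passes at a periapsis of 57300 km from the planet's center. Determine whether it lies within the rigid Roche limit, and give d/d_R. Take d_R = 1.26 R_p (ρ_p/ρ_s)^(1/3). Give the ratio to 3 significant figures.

inside; d/d_R ≈ 0.775

d_R = 1.26 × (51300 km) × (1660/1110)^(1/3) = 73920 km
d/d_R = (57300) / (73920) = 0.775
Since d/d_R < 1, the body is inside the Roche limit.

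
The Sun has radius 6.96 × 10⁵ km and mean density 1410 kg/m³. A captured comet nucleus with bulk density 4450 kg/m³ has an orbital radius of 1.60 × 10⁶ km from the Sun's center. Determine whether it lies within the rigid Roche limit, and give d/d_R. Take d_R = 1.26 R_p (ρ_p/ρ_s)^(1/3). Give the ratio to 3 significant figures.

d_R = 1.26 × (6.96 × 10⁵ km) × (1410/4450)^(1/3) = 5.979 × 10⁵ km
d/d_R = (1.60 × 10⁶) / (5.979 × 10⁵) = 2.68
Since d/d_R > 1, the body is outside the Roche limit.

outside; d/d_R ≈ 2.68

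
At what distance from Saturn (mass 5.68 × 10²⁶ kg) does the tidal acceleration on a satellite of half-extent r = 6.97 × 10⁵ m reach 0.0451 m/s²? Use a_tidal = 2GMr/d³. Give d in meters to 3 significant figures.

2GMr/d³ = a_tidal  ⇒  d = (2GMr / a_tidal)^(1/3)
d = (2 × 6.674×10⁻¹¹ × (5.68 × 10²⁶) × (6.97 × 10⁵) / (0.0451))^(1/3)
  = 1.05 × 10⁸ m

1.05 × 10⁸ m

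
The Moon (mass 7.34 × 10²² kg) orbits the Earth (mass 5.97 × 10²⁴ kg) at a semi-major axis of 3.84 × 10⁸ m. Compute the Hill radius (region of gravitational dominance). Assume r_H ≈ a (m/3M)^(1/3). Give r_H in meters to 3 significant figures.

r_H ≈ a (m/3M)^(1/3)
    = (3.84 × 10⁸) × (7.34 × 10²² / (3 × 5.97 × 10²⁴))^(1/3)
    = 6.15 × 10⁷ m

6.15 × 10⁷ m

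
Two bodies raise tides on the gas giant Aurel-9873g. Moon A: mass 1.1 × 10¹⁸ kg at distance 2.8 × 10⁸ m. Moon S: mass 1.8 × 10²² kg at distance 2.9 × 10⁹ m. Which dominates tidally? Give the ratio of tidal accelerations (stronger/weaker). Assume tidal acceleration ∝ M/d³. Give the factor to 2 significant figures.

Tidal stretch scales as M/d³; compute that for each body.
Moon A: (1.1 × 10¹⁸) / (2.8 × 10⁸)³ = 5.011 × 10⁻⁸
Moon S: (1.8 × 10²²) / (2.9 × 10⁹)³ = 7.380 × 10⁻⁷
Ratio (larger/smaller) = 15

Moon S, by a factor of ≈ 15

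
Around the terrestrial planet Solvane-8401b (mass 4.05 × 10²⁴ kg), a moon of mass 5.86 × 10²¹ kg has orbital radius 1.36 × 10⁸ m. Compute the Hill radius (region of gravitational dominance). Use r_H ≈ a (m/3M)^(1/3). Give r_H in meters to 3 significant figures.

r_H ≈ a (m/3M)^(1/3)
    = (1.36 × 10⁸) × (5.86 × 10²¹ / (3 × 4.05 × 10²⁴))^(1/3)
    = 1.07 × 10⁷ m

1.07 × 10⁷ m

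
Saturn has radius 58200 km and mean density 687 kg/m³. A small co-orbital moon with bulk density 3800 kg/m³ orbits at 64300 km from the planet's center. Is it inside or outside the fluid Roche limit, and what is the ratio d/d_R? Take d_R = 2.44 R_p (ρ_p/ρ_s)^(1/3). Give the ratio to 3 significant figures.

inside; d/d_R ≈ 0.801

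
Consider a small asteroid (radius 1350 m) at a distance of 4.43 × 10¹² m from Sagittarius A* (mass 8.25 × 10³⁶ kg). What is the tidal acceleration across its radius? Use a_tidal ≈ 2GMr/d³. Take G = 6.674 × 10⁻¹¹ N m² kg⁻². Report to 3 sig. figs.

1.71 × 10⁻⁸ m/s²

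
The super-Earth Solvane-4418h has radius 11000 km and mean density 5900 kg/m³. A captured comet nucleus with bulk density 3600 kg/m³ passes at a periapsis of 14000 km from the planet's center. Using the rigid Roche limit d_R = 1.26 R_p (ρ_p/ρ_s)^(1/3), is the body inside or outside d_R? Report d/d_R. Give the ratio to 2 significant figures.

d_R = 1.26 × (11000 km) × (5900/3600)^(1/3) = 16340 km
d/d_R = (14000) / (16340) = 0.86
Since d/d_R < 1, the body is inside the Roche limit.

inside; d/d_R ≈ 0.86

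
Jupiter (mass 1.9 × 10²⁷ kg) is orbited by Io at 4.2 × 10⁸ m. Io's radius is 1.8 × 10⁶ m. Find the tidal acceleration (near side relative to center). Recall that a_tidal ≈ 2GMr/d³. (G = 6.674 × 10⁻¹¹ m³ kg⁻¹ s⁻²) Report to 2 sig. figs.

6.2 × 10⁻³ m/s²

The tidal stretch is the gradient of GM/d² times the body's extent r, hence the 1/d³ dependence.
Δg = 2GMr/d³
   = 2 × (6.674 × 10⁻¹¹) × (1.9 × 10²⁷) × (1.8 × 10⁶) / (4.2 × 10⁸)³
   = 6.2 × 10⁻³ m/s²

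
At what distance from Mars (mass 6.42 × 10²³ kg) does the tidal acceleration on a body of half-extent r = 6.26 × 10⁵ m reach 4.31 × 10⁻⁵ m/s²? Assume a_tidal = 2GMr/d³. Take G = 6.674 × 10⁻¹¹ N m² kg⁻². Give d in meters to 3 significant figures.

2GMr/d³ = a_tidal  ⇒  d = (2GMr / a_tidal)^(1/3)
d = (2 × 6.674×10⁻¹¹ × (6.42 × 10²³) × (6.26 × 10⁵) / (4.31 × 10⁻⁵))^(1/3)
  = 1.08 × 10⁸ m

1.08 × 10⁸ m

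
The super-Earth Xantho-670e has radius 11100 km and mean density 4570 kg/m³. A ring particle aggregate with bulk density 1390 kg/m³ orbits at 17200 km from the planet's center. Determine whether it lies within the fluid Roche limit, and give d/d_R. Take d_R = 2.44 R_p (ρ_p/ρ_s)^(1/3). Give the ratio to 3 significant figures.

inside; d/d_R ≈ 0.427

d_R = 2.44 × (11100 km) × (4570/1390)^(1/3) = 40270 km
d/d_R = (17200) / (40270) = 0.427
Since d/d_R < 1, the body is inside the Roche limit.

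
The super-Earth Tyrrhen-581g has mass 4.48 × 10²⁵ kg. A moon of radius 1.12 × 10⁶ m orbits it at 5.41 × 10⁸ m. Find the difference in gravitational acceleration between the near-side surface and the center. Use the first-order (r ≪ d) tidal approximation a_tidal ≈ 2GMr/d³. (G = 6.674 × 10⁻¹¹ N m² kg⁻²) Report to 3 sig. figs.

4.23 × 10⁻⁵ m/s²

The tidal stretch is the gradient of GM/d² times the body's extent r, hence the 1/d³ dependence.
Δa = 2GMr/d³
   = 2 × (6.674 × 10⁻¹¹) × (4.48 × 10²⁵) × (1.12 × 10⁶) / (5.41 × 10⁸)³
   = 4.23 × 10⁻⁵ m/s²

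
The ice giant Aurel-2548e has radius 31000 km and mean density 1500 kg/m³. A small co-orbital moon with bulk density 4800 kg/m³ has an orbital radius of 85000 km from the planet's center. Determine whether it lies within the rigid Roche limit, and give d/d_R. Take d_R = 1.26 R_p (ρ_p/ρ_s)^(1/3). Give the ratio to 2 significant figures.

d_R = 1.26 × (31000 km) × (1500/4800)^(1/3) = 26510 km
d/d_R = (85000) / (26510) = 3.2
Since d/d_R > 1, the body is outside the Roche limit.

outside; d/d_R ≈ 3.2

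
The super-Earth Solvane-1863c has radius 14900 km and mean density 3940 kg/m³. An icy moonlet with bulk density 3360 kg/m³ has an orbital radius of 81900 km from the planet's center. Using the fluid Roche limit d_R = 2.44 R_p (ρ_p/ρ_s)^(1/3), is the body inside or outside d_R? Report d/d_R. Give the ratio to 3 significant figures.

outside; d/d_R ≈ 2.14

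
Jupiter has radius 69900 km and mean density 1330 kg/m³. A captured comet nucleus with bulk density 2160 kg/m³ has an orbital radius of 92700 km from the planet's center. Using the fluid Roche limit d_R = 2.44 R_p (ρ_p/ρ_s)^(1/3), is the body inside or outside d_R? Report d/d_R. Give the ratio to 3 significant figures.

d_R = 2.44 × (69900 km) × (1330/2160)^(1/3) = 1.451 × 10⁵ km
d/d_R = (92700) / (1.451 × 10⁵) = 0.639
Since d/d_R < 1, the body is inside the Roche limit.

inside; d/d_R ≈ 0.639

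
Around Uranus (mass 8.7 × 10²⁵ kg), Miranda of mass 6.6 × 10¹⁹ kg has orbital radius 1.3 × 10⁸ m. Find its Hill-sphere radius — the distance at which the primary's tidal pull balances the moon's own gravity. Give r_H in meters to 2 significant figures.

8.2 × 10⁵ m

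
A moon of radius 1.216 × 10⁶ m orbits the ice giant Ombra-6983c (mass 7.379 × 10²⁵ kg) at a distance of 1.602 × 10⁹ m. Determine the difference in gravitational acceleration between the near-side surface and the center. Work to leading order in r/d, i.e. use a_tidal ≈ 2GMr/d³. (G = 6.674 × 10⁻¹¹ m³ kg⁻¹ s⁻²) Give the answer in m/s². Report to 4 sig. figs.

2.913 × 10⁻⁶ m/s²

Δg = 2GMr/d³
   = 2 × (6.674 × 10⁻¹¹) × (7.379 × 10²⁵) × (1.216 × 10⁶) / (1.602 × 10⁹)³
   = 2.913 × 10⁻⁶ m/s²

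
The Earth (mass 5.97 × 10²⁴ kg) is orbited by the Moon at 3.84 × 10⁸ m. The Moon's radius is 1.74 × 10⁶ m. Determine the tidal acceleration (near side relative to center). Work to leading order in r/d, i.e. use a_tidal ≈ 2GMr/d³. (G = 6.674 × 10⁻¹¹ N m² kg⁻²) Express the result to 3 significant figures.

2.45 × 10⁻⁵ m/s²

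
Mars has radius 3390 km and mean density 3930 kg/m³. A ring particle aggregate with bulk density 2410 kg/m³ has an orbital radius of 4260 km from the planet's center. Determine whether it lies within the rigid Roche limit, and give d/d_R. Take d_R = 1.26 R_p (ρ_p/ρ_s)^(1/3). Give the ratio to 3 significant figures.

inside; d/d_R ≈ 0.847

d_R = 1.26 × (3390 km) × (3930/2410)^(1/3) = 5028 km
d/d_R = (4260) / (5028) = 0.847
Since d/d_R < 1, the body is inside the Roche limit.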